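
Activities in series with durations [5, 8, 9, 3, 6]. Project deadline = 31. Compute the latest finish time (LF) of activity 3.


LF(activity 3) = deadline - sum of successor durations
Successors: activities 4 through 5 with durations [3, 6]
Sum of successor durations = 9
LF = 31 - 9 = 22

22


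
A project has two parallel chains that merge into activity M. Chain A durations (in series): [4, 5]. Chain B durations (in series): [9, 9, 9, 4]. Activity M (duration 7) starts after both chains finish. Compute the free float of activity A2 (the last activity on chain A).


ES(A2) = sum of predecessors on chain A = 4
EF(A2) = ES + duration = 4 + 5 = 9
Successor of A2 is M. ES(M) = max(sum(A), sum(B)) = max(9, 31) = 31
Free float = ES(successor) - EF(current) = 31 - 9 = 22

22


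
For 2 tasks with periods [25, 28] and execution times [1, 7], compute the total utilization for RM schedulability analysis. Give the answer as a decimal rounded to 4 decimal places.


Compute individual utilizations (exact fractions):
  Task 1: C/T = 1/25 (approx. 0.04)
  Task 2: C/T = 7/28 = 1/4 (approx. 0.25)
Total utilization U = 1/25 + 1/4 = 29/100
Rounded to 4 decimal places: U = 0.2900
RM (Liu & Layland) bound for 2 tasks = 0.828427; compare with U = 29/100 (approx. 0.290000)
U <= bound, so schedulable by RM sufficient condition.

0.2900


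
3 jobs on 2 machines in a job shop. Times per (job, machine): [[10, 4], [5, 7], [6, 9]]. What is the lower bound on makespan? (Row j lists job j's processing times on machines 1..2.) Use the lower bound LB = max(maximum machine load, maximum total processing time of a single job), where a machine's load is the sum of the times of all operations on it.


Machine loads:
  Machine 1: 10 + 5 + 6 = 21
  Machine 2: 4 + 7 + 9 = 20
Max machine load = 21
Job totals:
  Job 1: 14
  Job 2: 12
  Job 3: 15
Max job total = 15
Lower bound = max(21, 15) = 21

21


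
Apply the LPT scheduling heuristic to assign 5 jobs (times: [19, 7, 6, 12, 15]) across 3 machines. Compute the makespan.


Sort jobs in decreasing order (LPT): [19, 15, 12, 7, 6]
Assign each job to the least loaded machine:
  Machine 1: jobs [19], load = 19
  Machine 2: jobs [15, 6], load = 21
  Machine 3: jobs [12, 7], load = 19
Makespan = max load = 21

21


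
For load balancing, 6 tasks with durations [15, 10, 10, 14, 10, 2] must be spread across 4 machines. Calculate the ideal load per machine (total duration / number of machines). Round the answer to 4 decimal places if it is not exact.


Total processing time = 15 + 10 + 10 + 14 + 10 + 2 = 61
Number of machines = 4
Ideal balanced load = 61 / 4 = 15.25

15.25


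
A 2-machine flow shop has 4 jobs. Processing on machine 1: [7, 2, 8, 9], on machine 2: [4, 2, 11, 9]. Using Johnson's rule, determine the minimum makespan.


Apply Johnson's rule:
  Group 1 (a <= b): [(2, 2, 2), (3, 8, 11), (4, 9, 9)]
  Group 2 (a > b): [(1, 7, 4)]
Optimal job order: [2, 3, 4, 1]
Schedule:
  Job 2: M1 done at 2, M2 done at 4
  Job 3: M1 done at 10, M2 done at 21
  Job 4: M1 done at 19, M2 done at 30
  Job 1: M1 done at 26, M2 done at 34
Makespan = 34

34


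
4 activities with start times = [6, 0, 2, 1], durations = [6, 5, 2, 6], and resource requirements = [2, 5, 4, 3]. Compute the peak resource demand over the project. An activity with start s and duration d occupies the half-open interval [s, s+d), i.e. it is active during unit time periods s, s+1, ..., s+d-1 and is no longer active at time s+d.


Each activity i is active on [start_i, start_i + duration_i).
Compute total resource usage per time slot:
  t=0: active resources = [5], total = 5
  t=1: active resources = [5, 3], total = 8
  t=2: active resources = [5, 4, 3], total = 12
  t=3: active resources = [5, 4, 3], total = 12
  t=4: active resources = [5, 3], total = 8
  t=5: active resources = [3], total = 3
  t=6: active resources = [2, 3], total = 5
  t=7: active resources = [2], total = 2
  t=8: active resources = [2], total = 2
  t=9: active resources = [2], total = 2
  t=10: active resources = [2], total = 2
  t=11: active resources = [2], total = 2
Peak resource demand = 12

12


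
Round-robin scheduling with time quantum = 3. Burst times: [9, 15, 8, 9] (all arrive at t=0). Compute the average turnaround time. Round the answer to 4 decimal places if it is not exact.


Time quantum = 3
Execution trace:
  J1 runs 3 units, time = 3
  J2 runs 3 units, time = 6
  J3 runs 3 units, time = 9
  J4 runs 3 units, time = 12
  J1 runs 3 units, time = 15
  J2 runs 3 units, time = 18
  J3 runs 3 units, time = 21
  J4 runs 3 units, time = 24
  J1 runs 3 units, time = 27
  J2 runs 3 units, time = 30
  J3 runs 2 units, time = 32
  J4 runs 3 units, time = 35
  J2 runs 3 units, time = 38
  J2 runs 3 units, time = 41
Finish times: [27, 41, 32, 35]
Average turnaround = 135/4 = 33.75

33.75


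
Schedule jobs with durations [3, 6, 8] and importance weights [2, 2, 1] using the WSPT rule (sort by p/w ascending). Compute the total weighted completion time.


Compute p/w ratios and sort ascending (WSPT): [(3, 2), (6, 2), (8, 1)]
Compute weighted completion times:
  Job (p=3,w=2): C=3, w*C=2*3=6
  Job (p=6,w=2): C=9, w*C=2*9=18
  Job (p=8,w=1): C=17, w*C=1*17=17
Total weighted completion time = 41

41


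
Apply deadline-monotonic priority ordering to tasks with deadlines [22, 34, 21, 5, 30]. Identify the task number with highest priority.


Sort tasks by relative deadline (ascending):
  Task 4: deadline = 5
  Task 3: deadline = 21
  Task 1: deadline = 22
  Task 5: deadline = 30
  Task 2: deadline = 34
Priority order (highest first): [4, 3, 1, 5, 2]
Highest priority task = 4

4


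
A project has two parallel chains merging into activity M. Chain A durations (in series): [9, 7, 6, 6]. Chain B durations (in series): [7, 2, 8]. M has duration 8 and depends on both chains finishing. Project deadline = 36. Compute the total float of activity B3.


Forward pass: ES(B3) = sum of predecessors on chain B = 9
EF = ES + duration = 9 + 8 = 17
Backward pass: LF(M) = deadline = 36; LS(M) = 36 - 8 = 28
LF(B3) = LS(M) - sum(successors on chain B) = 28 - 0 = 28
LS = LF - duration = 28 - 8 = 20
Total float = LS - ES = 20 - 9 = 11

11


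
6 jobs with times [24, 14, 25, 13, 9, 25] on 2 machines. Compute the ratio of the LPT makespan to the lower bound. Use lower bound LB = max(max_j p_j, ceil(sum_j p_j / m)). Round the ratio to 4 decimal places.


LPT order: [25, 25, 24, 14, 13, 9]
Machine loads after assignment: [58, 52]
LPT makespan = 58
Lower bound = max(max_job, ceil(total/2)) = max(25, 55) = 55
Ratio = 58 / 55 = 1.0545

1.0545


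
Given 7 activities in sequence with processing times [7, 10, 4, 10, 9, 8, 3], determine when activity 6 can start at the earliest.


Activity 6 starts after activities 1 through 5 complete.
Predecessor durations: [7, 10, 4, 10, 9]
ES = 7 + 10 + 4 + 10 + 9 = 40

40


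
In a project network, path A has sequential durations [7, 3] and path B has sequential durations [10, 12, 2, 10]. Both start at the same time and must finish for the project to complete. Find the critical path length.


Path A total = 7 + 3 = 10
Path B total = 10 + 12 + 2 + 10 = 34
Critical path = longest path = max(10, 34) = 34

34


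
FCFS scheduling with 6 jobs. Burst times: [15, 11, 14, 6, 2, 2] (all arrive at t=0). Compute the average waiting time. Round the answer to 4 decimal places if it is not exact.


FCFS order (as given): [15, 11, 14, 6, 2, 2]
Waiting times:
  Job 1: wait = 0
  Job 2: wait = 15
  Job 3: wait = 26
  Job 4: wait = 40
  Job 5: wait = 46
  Job 6: wait = 48
Sum of waiting times = 175
Average waiting time = 175/6 = 29.1667

29.1667


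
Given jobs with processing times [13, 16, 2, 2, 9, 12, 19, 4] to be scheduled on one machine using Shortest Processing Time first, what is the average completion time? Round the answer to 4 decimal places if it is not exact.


Sort jobs by processing time (SPT order): [2, 2, 4, 9, 12, 13, 16, 19]
Compute completion times sequentially:
  Job 1: processing = 2, completes at 2
  Job 2: processing = 2, completes at 4
  Job 3: processing = 4, completes at 8
  Job 4: processing = 9, completes at 17
  Job 5: processing = 12, completes at 29
  Job 6: processing = 13, completes at 42
  Job 7: processing = 16, completes at 58
  Job 8: processing = 19, completes at 77
Sum of completion times = 237
Average completion time = 237/8 = 29.625

29.625


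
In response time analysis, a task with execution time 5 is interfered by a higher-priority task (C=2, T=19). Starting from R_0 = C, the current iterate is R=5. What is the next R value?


R_next = C + ceil(R_prev / T_hp) * C_hp
ceil(5 / 19) = ceil(0.2632) = 1
Interference = 1 * 2 = 2
R_next = 5 + 2 = 7

7


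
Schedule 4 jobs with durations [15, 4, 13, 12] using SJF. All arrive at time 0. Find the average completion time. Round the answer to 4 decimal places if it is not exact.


SJF order (ascending): [4, 12, 13, 15]
Completion times:
  Job 1: burst=4, C=4
  Job 2: burst=12, C=16
  Job 3: burst=13, C=29
  Job 4: burst=15, C=44
Average completion = 93/4 = 23.25

23.25


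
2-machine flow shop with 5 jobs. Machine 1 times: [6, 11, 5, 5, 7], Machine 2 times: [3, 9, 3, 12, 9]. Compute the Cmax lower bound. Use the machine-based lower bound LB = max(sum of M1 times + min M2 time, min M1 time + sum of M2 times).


LB1 = sum(M1 times) + min(M2 times) = 34 + 3 = 37
LB2 = min(M1 times) + sum(M2 times) = 5 + 36 = 41
Lower bound = max(LB1, LB2) = max(37, 41) = 41

41


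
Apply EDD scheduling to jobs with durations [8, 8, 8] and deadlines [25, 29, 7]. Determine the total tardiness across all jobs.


Sort by due date (EDD order): [(8, 7), (8, 25), (8, 29)]
Compute completion times and tardiness:
  Job 1: p=8, d=7, C=8, tardiness=max(0,8-7)=1
  Job 2: p=8, d=25, C=16, tardiness=max(0,16-25)=0
  Job 3: p=8, d=29, C=24, tardiness=max(0,24-29)=0
Total tardiness = 1

1


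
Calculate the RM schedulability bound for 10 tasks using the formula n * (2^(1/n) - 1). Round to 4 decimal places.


Compute 2^(1/10) = 1.0717734625
Subtract 1: 1.0717734625 - 1 = 0.0717734625
Multiply by n: 10 * 0.0717734625 = 0.7177346250
Round to 4 dp: 0.7177

0.7177


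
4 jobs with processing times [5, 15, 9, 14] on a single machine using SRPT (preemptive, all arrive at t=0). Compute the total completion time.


Since all jobs arrive at t=0, SRPT equals SPT ordering.
SPT order: [5, 9, 14, 15]
Completion times:
  Job 1: p=5, C=5
  Job 2: p=9, C=14
  Job 3: p=14, C=28
  Job 4: p=15, C=43
Total completion time = 5 + 14 + 28 + 43 = 90

90


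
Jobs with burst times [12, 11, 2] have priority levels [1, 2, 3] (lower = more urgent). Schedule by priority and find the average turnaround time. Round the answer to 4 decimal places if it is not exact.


Sort by priority (ascending = highest first):
Order: [(1, 12), (2, 11), (3, 2)]
Completion times:
  Priority 1, burst=12, C=12
  Priority 2, burst=11, C=23
  Priority 3, burst=2, C=25
Average turnaround = 60/3 = 20.0

20.0


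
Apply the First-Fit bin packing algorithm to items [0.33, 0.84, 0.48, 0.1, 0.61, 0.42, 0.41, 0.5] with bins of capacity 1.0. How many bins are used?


Place items sequentially using First-Fit:
  Item 0.33 -> new Bin 1
  Item 0.84 -> new Bin 2
  Item 0.48 -> Bin 1 (now 0.81)
  Item 0.1 -> Bin 1 (now 0.91)
  Item 0.61 -> new Bin 3
  Item 0.42 -> new Bin 4
  Item 0.41 -> Bin 4 (now 0.83)
  Item 0.5 -> new Bin 5
Total bins used = 5

5


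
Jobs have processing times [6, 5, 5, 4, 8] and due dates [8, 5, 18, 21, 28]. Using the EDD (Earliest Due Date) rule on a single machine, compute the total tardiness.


Sort by due date (EDD order): [(5, 5), (6, 8), (5, 18), (4, 21), (8, 28)]
Compute completion times and tardiness:
  Job 1: p=5, d=5, C=5, tardiness=max(0,5-5)=0
  Job 2: p=6, d=8, C=11, tardiness=max(0,11-8)=3
  Job 3: p=5, d=18, C=16, tardiness=max(0,16-18)=0
  Job 4: p=4, d=21, C=20, tardiness=max(0,20-21)=0
  Job 5: p=8, d=28, C=28, tardiness=max(0,28-28)=0
Total tardiness = 3

3


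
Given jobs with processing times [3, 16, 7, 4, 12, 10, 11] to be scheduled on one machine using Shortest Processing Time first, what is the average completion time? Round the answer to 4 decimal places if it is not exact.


Sort jobs by processing time (SPT order): [3, 4, 7, 10, 11, 12, 16]
Compute completion times sequentially:
  Job 1: processing = 3, completes at 3
  Job 2: processing = 4, completes at 7
  Job 3: processing = 7, completes at 14
  Job 4: processing = 10, completes at 24
  Job 5: processing = 11, completes at 35
  Job 6: processing = 12, completes at 47
  Job 7: processing = 16, completes at 63
Sum of completion times = 193
Average completion time = 193/7 = 27.5714

27.5714


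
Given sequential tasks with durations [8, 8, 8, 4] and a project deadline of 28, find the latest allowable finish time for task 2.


LF(activity 2) = deadline - sum of successor durations
Successors: activities 3 through 4 with durations [8, 4]
Sum of successor durations = 12
LF = 28 - 12 = 16

16


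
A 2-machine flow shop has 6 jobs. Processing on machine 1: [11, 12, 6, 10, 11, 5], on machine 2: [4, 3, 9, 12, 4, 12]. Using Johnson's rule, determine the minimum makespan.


Apply Johnson's rule:
  Group 1 (a <= b): [(6, 5, 12), (3, 6, 9), (4, 10, 12)]
  Group 2 (a > b): [(1, 11, 4), (5, 11, 4), (2, 12, 3)]
Optimal job order: [6, 3, 4, 1, 5, 2]
Schedule:
  Job 6: M1 done at 5, M2 done at 17
  Job 3: M1 done at 11, M2 done at 26
  Job 4: M1 done at 21, M2 done at 38
  Job 1: M1 done at 32, M2 done at 42
  Job 5: M1 done at 43, M2 done at 47
  Job 2: M1 done at 55, M2 done at 58
Makespan = 58

58


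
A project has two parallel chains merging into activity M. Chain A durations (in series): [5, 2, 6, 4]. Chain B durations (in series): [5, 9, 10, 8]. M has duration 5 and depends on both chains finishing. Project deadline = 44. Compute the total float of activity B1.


Forward pass: ES(B1) = sum of predecessors on chain B = 0
EF = ES + duration = 0 + 5 = 5
Backward pass: LF(M) = deadline = 44; LS(M) = 44 - 5 = 39
LF(B1) = LS(M) - sum(successors on chain B) = 39 - 27 = 12
LS = LF - duration = 12 - 5 = 7
Total float = LS - ES = 7 - 0 = 7

7


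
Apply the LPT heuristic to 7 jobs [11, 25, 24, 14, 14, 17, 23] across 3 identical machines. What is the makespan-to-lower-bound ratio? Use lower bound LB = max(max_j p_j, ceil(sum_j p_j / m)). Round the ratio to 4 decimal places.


LPT order: [25, 24, 23, 17, 14, 14, 11]
Machine loads after assignment: [39, 49, 40]
LPT makespan = 49
Lower bound = max(max_job, ceil(total/3)) = max(25, 43) = 43
Ratio = 49 / 43 = 1.1395

1.1395


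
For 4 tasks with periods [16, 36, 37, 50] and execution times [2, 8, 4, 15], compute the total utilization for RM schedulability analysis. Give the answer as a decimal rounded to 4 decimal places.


Compute individual utilizations (exact fractions):
  Task 1: C/T = 2/16 = 1/8 (approx. 0.125)
  Task 2: C/T = 8/36 = 2/9 (approx. 0.2222)
  Task 3: C/T = 4/37 (approx. 0.1081)
  Task 4: C/T = 15/50 = 3/10 (approx. 0.3)
Total utilization U = 1/8 + 2/9 + 4/37 + 3/10 = 10061/13320
Rounded to 4 decimal places: U = 0.7553
RM (Liu & Layland) bound for 4 tasks = 0.756828; compare with U = 10061/13320 (approx. 0.755330)
U <= bound, so schedulable by RM sufficient condition.

0.7553


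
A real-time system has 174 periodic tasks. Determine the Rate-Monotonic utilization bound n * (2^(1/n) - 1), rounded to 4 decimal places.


Compute 2^(1/174) = 1.0039915496
Subtract 1: 1.0039915496 - 1 = 0.0039915496
Multiply by n: 174 * 0.0039915496 = 0.6945296304
Round to 4 dp: 0.6945

0.6945


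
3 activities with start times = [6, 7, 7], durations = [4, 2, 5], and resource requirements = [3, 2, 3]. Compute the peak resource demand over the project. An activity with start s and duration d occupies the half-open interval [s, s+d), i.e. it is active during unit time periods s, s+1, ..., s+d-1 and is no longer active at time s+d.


Each activity i is active on [start_i, start_i + duration_i).
Compute total resource usage per time slot:
  t=0: active resources = [], total = 0
  t=1: active resources = [], total = 0
  t=2: active resources = [], total = 0
  t=3: active resources = [], total = 0
  t=4: active resources = [], total = 0
  t=5: active resources = [], total = 0
  t=6: active resources = [3], total = 3
  t=7: active resources = [3, 2, 3], total = 8
  t=8: active resources = [3, 2, 3], total = 8
  t=9: active resources = [3, 3], total = 6
  t=10: active resources = [3], total = 3
  t=11: active resources = [3], total = 3
Peak resource demand = 8

8


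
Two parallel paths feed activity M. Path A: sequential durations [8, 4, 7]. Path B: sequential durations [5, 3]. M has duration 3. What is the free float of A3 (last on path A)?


ES(A3) = sum of predecessors on chain A = 12
EF(A3) = ES + duration = 12 + 7 = 19
Successor of A3 is M. ES(M) = max(sum(A), sum(B)) = max(19, 8) = 19
Free float = ES(successor) - EF(current) = 19 - 19 = 0

0


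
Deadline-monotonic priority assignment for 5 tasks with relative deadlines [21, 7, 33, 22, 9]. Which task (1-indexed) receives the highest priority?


Sort tasks by relative deadline (ascending):
  Task 2: deadline = 7
  Task 5: deadline = 9
  Task 1: deadline = 21
  Task 4: deadline = 22
  Task 3: deadline = 33
Priority order (highest first): [2, 5, 1, 4, 3]
Highest priority task = 2

2


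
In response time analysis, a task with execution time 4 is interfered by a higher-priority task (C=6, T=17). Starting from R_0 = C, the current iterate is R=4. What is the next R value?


R_next = C + ceil(R_prev / T_hp) * C_hp
ceil(4 / 17) = ceil(0.2353) = 1
Interference = 1 * 6 = 6
R_next = 4 + 6 = 10

10


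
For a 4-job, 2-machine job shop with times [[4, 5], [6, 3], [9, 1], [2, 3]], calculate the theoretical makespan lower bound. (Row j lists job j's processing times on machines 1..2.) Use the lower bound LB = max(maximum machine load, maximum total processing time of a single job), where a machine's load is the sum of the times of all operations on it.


Machine loads:
  Machine 1: 4 + 6 + 9 + 2 = 21
  Machine 2: 5 + 3 + 1 + 3 = 12
Max machine load = 21
Job totals:
  Job 1: 9
  Job 2: 9
  Job 3: 10
  Job 4: 5
Max job total = 10
Lower bound = max(21, 10) = 21

21


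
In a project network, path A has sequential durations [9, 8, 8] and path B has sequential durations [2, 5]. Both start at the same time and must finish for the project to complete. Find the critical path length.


Path A total = 9 + 8 + 8 = 25
Path B total = 2 + 5 = 7
Critical path = longest path = max(25, 7) = 25

25


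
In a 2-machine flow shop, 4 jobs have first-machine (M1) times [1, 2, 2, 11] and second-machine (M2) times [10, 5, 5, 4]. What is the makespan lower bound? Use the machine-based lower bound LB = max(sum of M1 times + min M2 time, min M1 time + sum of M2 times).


LB1 = sum(M1 times) + min(M2 times) = 16 + 4 = 20
LB2 = min(M1 times) + sum(M2 times) = 1 + 24 = 25
Lower bound = max(LB1, LB2) = max(20, 25) = 25

25


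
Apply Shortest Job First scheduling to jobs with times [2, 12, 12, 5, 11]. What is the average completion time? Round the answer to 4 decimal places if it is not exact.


SJF order (ascending): [2, 5, 11, 12, 12]
Completion times:
  Job 1: burst=2, C=2
  Job 2: burst=5, C=7
  Job 3: burst=11, C=18
  Job 4: burst=12, C=30
  Job 5: burst=12, C=42
Average completion = 99/5 = 19.8

19.8


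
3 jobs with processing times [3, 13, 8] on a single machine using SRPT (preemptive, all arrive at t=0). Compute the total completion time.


Since all jobs arrive at t=0, SRPT equals SPT ordering.
SPT order: [3, 8, 13]
Completion times:
  Job 1: p=3, C=3
  Job 2: p=8, C=11
  Job 3: p=13, C=24
Total completion time = 3 + 11 + 24 = 38

38


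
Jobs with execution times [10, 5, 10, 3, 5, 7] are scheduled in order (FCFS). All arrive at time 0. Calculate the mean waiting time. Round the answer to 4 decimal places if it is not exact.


FCFS order (as given): [10, 5, 10, 3, 5, 7]
Waiting times:
  Job 1: wait = 0
  Job 2: wait = 10
  Job 3: wait = 15
  Job 4: wait = 25
  Job 5: wait = 28
  Job 6: wait = 33
Sum of waiting times = 111
Average waiting time = 111/6 = 18.5

18.5


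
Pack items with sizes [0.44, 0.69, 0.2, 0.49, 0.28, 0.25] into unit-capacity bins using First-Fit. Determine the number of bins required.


Place items sequentially using First-Fit:
  Item 0.44 -> new Bin 1
  Item 0.69 -> new Bin 2
  Item 0.2 -> Bin 1 (now 0.64)
  Item 0.49 -> new Bin 3
  Item 0.28 -> Bin 1 (now 0.92)
  Item 0.25 -> Bin 2 (now 0.94)
Total bins used = 3

3


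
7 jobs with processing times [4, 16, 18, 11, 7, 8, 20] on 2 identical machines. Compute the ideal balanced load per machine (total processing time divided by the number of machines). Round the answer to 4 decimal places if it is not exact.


Total processing time = 4 + 16 + 18 + 11 + 7 + 8 + 20 = 84
Number of machines = 2
Ideal balanced load = 84 / 2 = 42.0

42.0


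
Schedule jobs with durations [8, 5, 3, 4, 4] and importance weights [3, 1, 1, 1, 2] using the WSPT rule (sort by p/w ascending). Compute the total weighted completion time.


Compute p/w ratios and sort ascending (WSPT): [(4, 2), (8, 3), (3, 1), (4, 1), (5, 1)]
Compute weighted completion times:
  Job (p=4,w=2): C=4, w*C=2*4=8
  Job (p=8,w=3): C=12, w*C=3*12=36
  Job (p=3,w=1): C=15, w*C=1*15=15
  Job (p=4,w=1): C=19, w*C=1*19=19
  Job (p=5,w=1): C=24, w*C=1*24=24
Total weighted completion time = 102

102


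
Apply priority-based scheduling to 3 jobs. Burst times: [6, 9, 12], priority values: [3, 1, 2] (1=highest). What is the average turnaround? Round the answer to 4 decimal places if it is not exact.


Sort by priority (ascending = highest first):
Order: [(1, 9), (2, 12), (3, 6)]
Completion times:
  Priority 1, burst=9, C=9
  Priority 2, burst=12, C=21
  Priority 3, burst=6, C=27
Average turnaround = 57/3 = 19.0

19.0


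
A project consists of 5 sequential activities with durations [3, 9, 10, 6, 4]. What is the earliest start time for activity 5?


Activity 5 starts after activities 1 through 4 complete.
Predecessor durations: [3, 9, 10, 6]
ES = 3 + 9 + 10 + 6 = 28

28


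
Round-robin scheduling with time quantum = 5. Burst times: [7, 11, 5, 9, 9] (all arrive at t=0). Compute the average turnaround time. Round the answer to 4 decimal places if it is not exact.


Time quantum = 5
Execution trace:
  J1 runs 5 units, time = 5
  J2 runs 5 units, time = 10
  J3 runs 5 units, time = 15
  J4 runs 5 units, time = 20
  J5 runs 5 units, time = 25
  J1 runs 2 units, time = 27
  J2 runs 5 units, time = 32
  J4 runs 4 units, time = 36
  J5 runs 4 units, time = 40
  J2 runs 1 units, time = 41
Finish times: [27, 41, 15, 36, 40]
Average turnaround = 159/5 = 31.8

31.8


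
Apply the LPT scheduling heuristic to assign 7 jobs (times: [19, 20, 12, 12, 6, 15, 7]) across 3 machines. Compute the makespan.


Sort jobs in decreasing order (LPT): [20, 19, 15, 12, 12, 7, 6]
Assign each job to the least loaded machine:
  Machine 1: jobs [20, 7, 6], load = 33
  Machine 2: jobs [19, 12], load = 31
  Machine 3: jobs [15, 12], load = 27
Makespan = max load = 33

33


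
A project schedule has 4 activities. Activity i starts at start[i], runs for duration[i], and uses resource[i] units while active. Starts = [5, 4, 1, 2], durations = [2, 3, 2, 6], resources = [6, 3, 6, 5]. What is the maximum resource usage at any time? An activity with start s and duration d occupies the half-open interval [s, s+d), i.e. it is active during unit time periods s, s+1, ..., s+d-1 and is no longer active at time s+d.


Each activity i is active on [start_i, start_i + duration_i).
Compute total resource usage per time slot:
  t=0: active resources = [], total = 0
  t=1: active resources = [6], total = 6
  t=2: active resources = [6, 5], total = 11
  t=3: active resources = [5], total = 5
  t=4: active resources = [3, 5], total = 8
  t=5: active resources = [6, 3, 5], total = 14
  t=6: active resources = [6, 3, 5], total = 14
  t=7: active resources = [5], total = 5
Peak resource demand = 14

14


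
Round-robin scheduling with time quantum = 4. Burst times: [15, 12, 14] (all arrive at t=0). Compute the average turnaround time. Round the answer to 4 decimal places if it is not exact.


Time quantum = 4
Execution trace:
  J1 runs 4 units, time = 4
  J2 runs 4 units, time = 8
  J3 runs 4 units, time = 12
  J1 runs 4 units, time = 16
  J2 runs 4 units, time = 20
  J3 runs 4 units, time = 24
  J1 runs 4 units, time = 28
  J2 runs 4 units, time = 32
  J3 runs 4 units, time = 36
  J1 runs 3 units, time = 39
  J3 runs 2 units, time = 41
Finish times: [39, 32, 41]
Average turnaround = 112/3 = 37.3333

37.3333


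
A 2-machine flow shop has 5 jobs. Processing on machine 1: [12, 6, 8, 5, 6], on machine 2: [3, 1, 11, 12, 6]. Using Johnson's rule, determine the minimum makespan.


Apply Johnson's rule:
  Group 1 (a <= b): [(4, 5, 12), (5, 6, 6), (3, 8, 11)]
  Group 2 (a > b): [(1, 12, 3), (2, 6, 1)]
Optimal job order: [4, 5, 3, 1, 2]
Schedule:
  Job 4: M1 done at 5, M2 done at 17
  Job 5: M1 done at 11, M2 done at 23
  Job 3: M1 done at 19, M2 done at 34
  Job 1: M1 done at 31, M2 done at 37
  Job 2: M1 done at 37, M2 done at 38
Makespan = 38

38


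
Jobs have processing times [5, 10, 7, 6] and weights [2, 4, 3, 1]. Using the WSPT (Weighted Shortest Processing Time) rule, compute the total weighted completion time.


Compute p/w ratios and sort ascending (WSPT): [(7, 3), (5, 2), (10, 4), (6, 1)]
Compute weighted completion times:
  Job (p=7,w=3): C=7, w*C=3*7=21
  Job (p=5,w=2): C=12, w*C=2*12=24
  Job (p=10,w=4): C=22, w*C=4*22=88
  Job (p=6,w=1): C=28, w*C=1*28=28
Total weighted completion time = 161

161


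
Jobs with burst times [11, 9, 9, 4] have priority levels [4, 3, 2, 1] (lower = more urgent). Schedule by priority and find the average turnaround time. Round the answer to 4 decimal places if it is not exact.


Sort by priority (ascending = highest first):
Order: [(1, 4), (2, 9), (3, 9), (4, 11)]
Completion times:
  Priority 1, burst=4, C=4
  Priority 2, burst=9, C=13
  Priority 3, burst=9, C=22
  Priority 4, burst=11, C=33
Average turnaround = 72/4 = 18.0

18.0


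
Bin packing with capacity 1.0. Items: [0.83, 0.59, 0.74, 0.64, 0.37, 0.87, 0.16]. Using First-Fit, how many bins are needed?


Place items sequentially using First-Fit:
  Item 0.83 -> new Bin 1
  Item 0.59 -> new Bin 2
  Item 0.74 -> new Bin 3
  Item 0.64 -> new Bin 4
  Item 0.37 -> Bin 2 (now 0.96)
  Item 0.87 -> new Bin 5
  Item 0.16 -> Bin 1 (now 0.99)
Total bins used = 5

5


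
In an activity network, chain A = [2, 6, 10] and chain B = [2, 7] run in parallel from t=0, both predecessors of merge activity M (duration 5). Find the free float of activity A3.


ES(A3) = sum of predecessors on chain A = 8
EF(A3) = ES + duration = 8 + 10 = 18
Successor of A3 is M. ES(M) = max(sum(A), sum(B)) = max(18, 9) = 18
Free float = ES(successor) - EF(current) = 18 - 18 = 0

0


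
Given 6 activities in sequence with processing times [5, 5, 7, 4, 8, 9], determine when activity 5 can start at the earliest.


Activity 5 starts after activities 1 through 4 complete.
Predecessor durations: [5, 5, 7, 4]
ES = 5 + 5 + 7 + 4 = 21

21


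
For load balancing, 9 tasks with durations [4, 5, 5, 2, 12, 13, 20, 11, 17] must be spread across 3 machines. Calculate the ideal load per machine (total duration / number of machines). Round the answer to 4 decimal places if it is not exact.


Total processing time = 4 + 5 + 5 + 2 + 12 + 13 + 20 + 11 + 17 = 89
Number of machines = 3
Ideal balanced load = 89 / 3 = 29.6667

29.6667


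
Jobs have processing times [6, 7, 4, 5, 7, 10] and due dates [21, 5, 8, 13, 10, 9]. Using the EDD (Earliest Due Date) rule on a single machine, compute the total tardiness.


Sort by due date (EDD order): [(7, 5), (4, 8), (10, 9), (7, 10), (5, 13), (6, 21)]
Compute completion times and tardiness:
  Job 1: p=7, d=5, C=7, tardiness=max(0,7-5)=2
  Job 2: p=4, d=8, C=11, tardiness=max(0,11-8)=3
  Job 3: p=10, d=9, C=21, tardiness=max(0,21-9)=12
  Job 4: p=7, d=10, C=28, tardiness=max(0,28-10)=18
  Job 5: p=5, d=13, C=33, tardiness=max(0,33-13)=20
  Job 6: p=6, d=21, C=39, tardiness=max(0,39-21)=18
Total tardiness = 73

73


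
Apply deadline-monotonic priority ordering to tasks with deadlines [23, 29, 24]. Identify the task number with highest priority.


Sort tasks by relative deadline (ascending):
  Task 1: deadline = 23
  Task 3: deadline = 24
  Task 2: deadline = 29
Priority order (highest first): [1, 3, 2]
Highest priority task = 1

1


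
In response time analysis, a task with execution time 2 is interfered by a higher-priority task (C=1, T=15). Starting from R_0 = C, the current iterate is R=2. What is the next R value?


R_next = C + ceil(R_prev / T_hp) * C_hp
ceil(2 / 15) = ceil(0.1333) = 1
Interference = 1 * 1 = 1
R_next = 2 + 1 = 3

3


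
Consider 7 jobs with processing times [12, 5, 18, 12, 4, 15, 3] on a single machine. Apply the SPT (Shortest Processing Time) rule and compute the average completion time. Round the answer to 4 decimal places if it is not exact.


Sort jobs by processing time (SPT order): [3, 4, 5, 12, 12, 15, 18]
Compute completion times sequentially:
  Job 1: processing = 3, completes at 3
  Job 2: processing = 4, completes at 7
  Job 3: processing = 5, completes at 12
  Job 4: processing = 12, completes at 24
  Job 5: processing = 12, completes at 36
  Job 6: processing = 15, completes at 51
  Job 7: processing = 18, completes at 69
Sum of completion times = 202
Average completion time = 202/7 = 28.8571

28.8571


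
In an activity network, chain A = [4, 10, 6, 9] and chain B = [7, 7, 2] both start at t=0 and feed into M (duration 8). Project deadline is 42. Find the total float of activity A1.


Forward pass: ES(A1) = sum of predecessors on chain A = 0
EF = ES + duration = 0 + 4 = 4
Backward pass: LF(M) = deadline = 42; LS(M) = 42 - 8 = 34
LF(A1) = LS(M) - sum(successors on chain A) = 34 - 25 = 9
LS = LF - duration = 9 - 4 = 5
Total float = LS - ES = 5 - 0 = 5

5


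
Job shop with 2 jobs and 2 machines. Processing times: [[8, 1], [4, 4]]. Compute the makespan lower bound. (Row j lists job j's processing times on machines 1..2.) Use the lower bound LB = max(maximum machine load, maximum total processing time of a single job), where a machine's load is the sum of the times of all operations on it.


Machine loads:
  Machine 1: 8 + 4 = 12
  Machine 2: 1 + 4 = 5
Max machine load = 12
Job totals:
  Job 1: 9
  Job 2: 8
Max job total = 9
Lower bound = max(12, 9) = 12

12


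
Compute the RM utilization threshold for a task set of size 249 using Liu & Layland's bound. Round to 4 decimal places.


Compute 2^(1/249) = 1.0027876018
Subtract 1: 1.0027876018 - 1 = 0.0027876018
Multiply by n: 249 * 0.0027876018 = 0.6941128482
Round to 4 dp: 0.6941

0.6941


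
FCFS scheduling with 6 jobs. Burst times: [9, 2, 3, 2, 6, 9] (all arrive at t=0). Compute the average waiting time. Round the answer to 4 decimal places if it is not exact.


FCFS order (as given): [9, 2, 3, 2, 6, 9]
Waiting times:
  Job 1: wait = 0
  Job 2: wait = 9
  Job 3: wait = 11
  Job 4: wait = 14
  Job 5: wait = 16
  Job 6: wait = 22
Sum of waiting times = 72
Average waiting time = 72/6 = 12.0

12.0


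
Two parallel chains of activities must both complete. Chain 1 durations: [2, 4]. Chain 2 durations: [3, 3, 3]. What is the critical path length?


Path A total = 2 + 4 = 6
Path B total = 3 + 3 + 3 = 9
Critical path = longest path = max(6, 9) = 9

9


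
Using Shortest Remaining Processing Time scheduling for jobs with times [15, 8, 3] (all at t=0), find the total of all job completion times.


Since all jobs arrive at t=0, SRPT equals SPT ordering.
SPT order: [3, 8, 15]
Completion times:
  Job 1: p=3, C=3
  Job 2: p=8, C=11
  Job 3: p=15, C=26
Total completion time = 3 + 11 + 26 = 40

40


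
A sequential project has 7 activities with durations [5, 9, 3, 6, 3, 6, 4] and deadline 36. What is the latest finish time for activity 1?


LF(activity 1) = deadline - sum of successor durations
Successors: activities 2 through 7 with durations [9, 3, 6, 3, 6, 4]
Sum of successor durations = 31
LF = 36 - 31 = 5

5


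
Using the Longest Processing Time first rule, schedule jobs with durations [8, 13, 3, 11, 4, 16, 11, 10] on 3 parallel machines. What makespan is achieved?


Sort jobs in decreasing order (LPT): [16, 13, 11, 11, 10, 8, 4, 3]
Assign each job to the least loaded machine:
  Machine 1: jobs [16, 8], load = 24
  Machine 2: jobs [13, 10, 3], load = 26
  Machine 3: jobs [11, 11, 4], load = 26
Makespan = max load = 26

26


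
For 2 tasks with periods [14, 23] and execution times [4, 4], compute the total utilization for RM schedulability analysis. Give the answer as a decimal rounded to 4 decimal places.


Compute individual utilizations (exact fractions):
  Task 1: C/T = 4/14 = 2/7 (approx. 0.2857)
  Task 2: C/T = 4/23 (approx. 0.1739)
Total utilization U = 2/7 + 4/23 = 74/161
Rounded to 4 decimal places: U = 0.4596
RM (Liu & Layland) bound for 2 tasks = 0.828427; compare with U = 74/161 (approx. 0.459627)
U <= bound, so schedulable by RM sufficient condition.

0.4596


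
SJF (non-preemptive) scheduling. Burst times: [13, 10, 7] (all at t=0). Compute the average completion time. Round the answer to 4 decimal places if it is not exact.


SJF order (ascending): [7, 10, 13]
Completion times:
  Job 1: burst=7, C=7
  Job 2: burst=10, C=17
  Job 3: burst=13, C=30
Average completion = 54/3 = 18.0

18.0


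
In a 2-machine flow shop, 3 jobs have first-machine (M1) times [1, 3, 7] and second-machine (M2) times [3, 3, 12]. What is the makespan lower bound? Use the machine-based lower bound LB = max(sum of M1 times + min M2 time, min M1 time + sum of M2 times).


LB1 = sum(M1 times) + min(M2 times) = 11 + 3 = 14
LB2 = min(M1 times) + sum(M2 times) = 1 + 18 = 19
Lower bound = max(LB1, LB2) = max(14, 19) = 19

19


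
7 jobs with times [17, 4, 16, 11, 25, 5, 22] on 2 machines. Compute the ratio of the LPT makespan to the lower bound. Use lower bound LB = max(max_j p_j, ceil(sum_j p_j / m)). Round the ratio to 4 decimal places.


LPT order: [25, 22, 17, 16, 11, 5, 4]
Machine loads after assignment: [50, 50]
LPT makespan = 50
Lower bound = max(max_job, ceil(total/2)) = max(25, 50) = 50
Ratio = 50 / 50 = 1.0

1.0


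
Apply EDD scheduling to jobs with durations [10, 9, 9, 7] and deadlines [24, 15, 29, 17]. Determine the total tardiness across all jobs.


Sort by due date (EDD order): [(9, 15), (7, 17), (10, 24), (9, 29)]
Compute completion times and tardiness:
  Job 1: p=9, d=15, C=9, tardiness=max(0,9-15)=0
  Job 2: p=7, d=17, C=16, tardiness=max(0,16-17)=0
  Job 3: p=10, d=24, C=26, tardiness=max(0,26-24)=2
  Job 4: p=9, d=29, C=35, tardiness=max(0,35-29)=6
Total tardiness = 8

8


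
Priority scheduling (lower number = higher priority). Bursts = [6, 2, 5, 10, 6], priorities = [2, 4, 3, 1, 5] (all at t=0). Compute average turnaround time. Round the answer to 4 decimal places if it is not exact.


Sort by priority (ascending = highest first):
Order: [(1, 10), (2, 6), (3, 5), (4, 2), (5, 6)]
Completion times:
  Priority 1, burst=10, C=10
  Priority 2, burst=6, C=16
  Priority 3, burst=5, C=21
  Priority 4, burst=2, C=23
  Priority 5, burst=6, C=29
Average turnaround = 99/5 = 19.8

19.8


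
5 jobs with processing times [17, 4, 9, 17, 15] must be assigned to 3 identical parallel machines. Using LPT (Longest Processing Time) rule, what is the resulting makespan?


Sort jobs in decreasing order (LPT): [17, 17, 15, 9, 4]
Assign each job to the least loaded machine:
  Machine 1: jobs [17, 4], load = 21
  Machine 2: jobs [17], load = 17
  Machine 3: jobs [15, 9], load = 24
Makespan = max load = 24

24


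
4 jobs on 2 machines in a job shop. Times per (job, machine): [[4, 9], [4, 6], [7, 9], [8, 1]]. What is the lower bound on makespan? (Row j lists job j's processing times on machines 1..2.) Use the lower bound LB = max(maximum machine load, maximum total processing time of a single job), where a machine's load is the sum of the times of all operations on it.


Machine loads:
  Machine 1: 4 + 4 + 7 + 8 = 23
  Machine 2: 9 + 6 + 9 + 1 = 25
Max machine load = 25
Job totals:
  Job 1: 13
  Job 2: 10
  Job 3: 16
  Job 4: 9
Max job total = 16
Lower bound = max(25, 16) = 25

25


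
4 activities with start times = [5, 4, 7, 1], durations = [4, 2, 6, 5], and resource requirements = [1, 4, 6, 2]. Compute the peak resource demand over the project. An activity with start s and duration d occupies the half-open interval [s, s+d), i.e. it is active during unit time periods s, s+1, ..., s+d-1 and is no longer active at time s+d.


Each activity i is active on [start_i, start_i + duration_i).
Compute total resource usage per time slot:
  t=0: active resources = [], total = 0
  t=1: active resources = [2], total = 2
  t=2: active resources = [2], total = 2
  t=3: active resources = [2], total = 2
  t=4: active resources = [4, 2], total = 6
  t=5: active resources = [1, 4, 2], total = 7
  t=6: active resources = [1], total = 1
  t=7: active resources = [1, 6], total = 7
  t=8: active resources = [1, 6], total = 7
  t=9: active resources = [6], total = 6
  t=10: active resources = [6], total = 6
  t=11: active resources = [6], total = 6
  t=12: active resources = [6], total = 6
Peak resource demand = 7

7


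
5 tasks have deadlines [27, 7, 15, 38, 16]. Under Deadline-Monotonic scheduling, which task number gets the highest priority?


Sort tasks by relative deadline (ascending):
  Task 2: deadline = 7
  Task 3: deadline = 15
  Task 5: deadline = 16
  Task 1: deadline = 27
  Task 4: deadline = 38
Priority order (highest first): [2, 3, 5, 1, 4]
Highest priority task = 2

2


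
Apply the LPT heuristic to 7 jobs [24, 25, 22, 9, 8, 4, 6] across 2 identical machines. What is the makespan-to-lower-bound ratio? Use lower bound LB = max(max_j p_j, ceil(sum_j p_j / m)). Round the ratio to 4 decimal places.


LPT order: [25, 24, 22, 9, 8, 6, 4]
Machine loads after assignment: [48, 50]
LPT makespan = 50
Lower bound = max(max_job, ceil(total/2)) = max(25, 49) = 49
Ratio = 50 / 49 = 1.0204

1.0204


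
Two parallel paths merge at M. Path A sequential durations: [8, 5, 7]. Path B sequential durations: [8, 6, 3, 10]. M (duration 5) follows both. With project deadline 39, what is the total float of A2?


Forward pass: ES(A2) = sum of predecessors on chain A = 8
EF = ES + duration = 8 + 5 = 13
Backward pass: LF(M) = deadline = 39; LS(M) = 39 - 5 = 34
LF(A2) = LS(M) - sum(successors on chain A) = 34 - 7 = 27
LS = LF - duration = 27 - 5 = 22
Total float = LS - ES = 22 - 8 = 14

14


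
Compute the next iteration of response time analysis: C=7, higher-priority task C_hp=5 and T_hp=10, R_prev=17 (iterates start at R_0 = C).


R_next = C + ceil(R_prev / T_hp) * C_hp
ceil(17 / 10) = ceil(1.7) = 2
Interference = 2 * 5 = 10
R_next = 7 + 10 = 17
R_next = R_prev, so the iteration has converged (response time = 17).

17


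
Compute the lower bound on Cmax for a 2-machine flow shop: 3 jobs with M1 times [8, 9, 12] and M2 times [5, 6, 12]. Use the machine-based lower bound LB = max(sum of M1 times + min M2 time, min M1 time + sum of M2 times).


LB1 = sum(M1 times) + min(M2 times) = 29 + 5 = 34
LB2 = min(M1 times) + sum(M2 times) = 8 + 23 = 31
Lower bound = max(LB1, LB2) = max(34, 31) = 34

34


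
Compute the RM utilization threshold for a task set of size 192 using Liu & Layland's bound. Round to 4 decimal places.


Compute 2^(1/192) = 1.0036166660
Subtract 1: 1.0036166660 - 1 = 0.0036166660
Multiply by n: 192 * 0.0036166660 = 0.6943998720
Round to 4 dp: 0.6944

0.6944


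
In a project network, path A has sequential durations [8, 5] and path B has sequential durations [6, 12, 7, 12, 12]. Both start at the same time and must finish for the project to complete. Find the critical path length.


Path A total = 8 + 5 = 13
Path B total = 6 + 12 + 7 + 12 + 12 = 49
Critical path = longest path = max(13, 49) = 49

49
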